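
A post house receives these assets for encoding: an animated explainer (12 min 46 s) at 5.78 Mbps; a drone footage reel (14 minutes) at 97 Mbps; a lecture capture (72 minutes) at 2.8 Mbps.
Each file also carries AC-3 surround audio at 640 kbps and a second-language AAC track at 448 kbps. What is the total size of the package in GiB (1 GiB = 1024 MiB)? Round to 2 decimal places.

Audio total: 640 + 448 = 1088 kbps = 1.088 Mbps.
animated explainer: 6.868 Mbps × 766 s = 5260.9 Mb
drone footage reel: 98.088 Mbps × 840 s = 82393.9 Mb
lecture capture: 3.888 Mbps × 4320 s = 16796.2 Mb
Total: 104451.0 Mb = 13056.4 MB.
= 12.16 GiB.

12.16 GiB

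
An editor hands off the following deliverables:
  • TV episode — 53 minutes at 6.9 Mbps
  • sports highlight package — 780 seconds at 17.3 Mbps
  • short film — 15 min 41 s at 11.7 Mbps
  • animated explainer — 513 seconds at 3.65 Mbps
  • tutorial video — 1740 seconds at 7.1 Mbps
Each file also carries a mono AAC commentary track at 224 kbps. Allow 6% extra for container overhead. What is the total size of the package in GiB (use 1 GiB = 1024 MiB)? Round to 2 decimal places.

Audio: 224 kbps = 0.224 Mbps.
TV episode: 7.124 Mbps × 3180 s × 1.06 = 24013.6 Mb
sports highlight package: 17.524 Mbps × 780 s × 1.06 = 14488.8 Mb
short film: 11.924 Mbps × 941 s × 1.06 = 11893.7 Mb
animated explainer: 3.874 Mbps × 513 s × 1.06 = 2106.6 Mb
tutorial video: 7.324 Mbps × 1740 s × 1.06 = 13508.4 Mb
Total: 66011.1 Mb = 8251.4 MB.
= 7.685 GiB.

7.68 GiB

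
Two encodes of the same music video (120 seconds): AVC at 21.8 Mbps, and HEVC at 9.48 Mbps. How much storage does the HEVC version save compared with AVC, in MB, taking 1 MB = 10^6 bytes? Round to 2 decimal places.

184.80 MB

AVC: 21.800 Mbps × 120 s = 2616.0 Mb = 327.000 MB.
HEVC: 9.480 Mbps × 120 s = 1137.6 Mb = 142.200 MB.
Saving: 327.000 − 142.200 = 184.800 MB.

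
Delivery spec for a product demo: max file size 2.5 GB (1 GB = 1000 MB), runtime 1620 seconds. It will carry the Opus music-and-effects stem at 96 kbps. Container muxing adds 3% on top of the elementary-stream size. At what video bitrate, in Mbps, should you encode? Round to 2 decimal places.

11.89 Mbps

Budget: 2.5 GB = 20000.0 Mb.
Stream payload after overhead: 20000.0 / 1.03 = 19417.5 Mb.
Total bitrate budget: 19417.5 Mb / 1620 s = 11.986 Mbps.
Audio: 96 kbps = 0.096 Mbps.
Video: 11.986 − 0.096 = 11.890 Mbps.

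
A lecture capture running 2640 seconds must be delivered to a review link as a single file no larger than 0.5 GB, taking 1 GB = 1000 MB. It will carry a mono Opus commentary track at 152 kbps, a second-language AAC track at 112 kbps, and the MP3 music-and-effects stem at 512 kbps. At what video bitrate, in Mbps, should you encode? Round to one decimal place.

Budget: 0.5 GB = 4000.0 Mb.
Total bitrate budget: 4000.0 Mb / 2640 s = 1.515 Mbps.
Audio total: 152 + 112 + 512 = 776 kbps = 0.776 Mbps.
Video: 1.515 − 0.776 = 0.739 Mbps.

0.7 Mbps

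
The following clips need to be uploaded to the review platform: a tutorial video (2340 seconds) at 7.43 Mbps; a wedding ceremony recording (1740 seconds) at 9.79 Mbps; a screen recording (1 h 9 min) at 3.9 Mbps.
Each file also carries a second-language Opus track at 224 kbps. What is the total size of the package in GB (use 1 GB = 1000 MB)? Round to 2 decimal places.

6.55 GB

Audio: 224 kbps = 0.224 Mbps.
tutorial video: 7.654 Mbps × 2340 s = 17910.4 Mb
wedding ceremony recording: 10.014 Mbps × 1740 s = 17424.4 Mb
screen recording: 4.124 Mbps × 4140 s = 17073.4 Mb
Total: 52408.1 Mb = 6551.0 MB.
= 6.551 GB.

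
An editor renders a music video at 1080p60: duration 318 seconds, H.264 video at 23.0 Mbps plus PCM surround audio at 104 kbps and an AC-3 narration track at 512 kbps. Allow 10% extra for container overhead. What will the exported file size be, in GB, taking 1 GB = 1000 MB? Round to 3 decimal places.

1.033 GB

Audio total: 104 + 512 = 616 kbps = 0.616 Mbps.
Total bitrate: 23.0 + 0.616 = 23.616 Mbps.
Stream data: 23.616 Mbps × 318 s = 7509.9 Mb.
With 10% container overhead: ×1.10.
8,261 Mb ÷ 8 = 1,033 MB → 1.033 GB.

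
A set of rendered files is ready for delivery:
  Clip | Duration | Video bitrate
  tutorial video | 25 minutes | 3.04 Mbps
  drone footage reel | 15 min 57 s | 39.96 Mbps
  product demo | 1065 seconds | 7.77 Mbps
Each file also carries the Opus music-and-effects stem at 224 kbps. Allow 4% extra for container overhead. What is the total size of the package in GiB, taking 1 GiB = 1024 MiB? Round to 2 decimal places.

Audio: 224 kbps = 0.224 Mbps.
tutorial video: 3.264 Mbps × 1500 s × 1.04 = 5091.8 Mb
drone footage reel: 40.184 Mbps × 957 s × 1.04 = 39994.3 Mb
product demo: 7.994 Mbps × 1065 s × 1.04 = 8854.2 Mb
Total: 53940.3 Mb = 6742.5 MB.
= 6.279 GiB.

6.28 GiB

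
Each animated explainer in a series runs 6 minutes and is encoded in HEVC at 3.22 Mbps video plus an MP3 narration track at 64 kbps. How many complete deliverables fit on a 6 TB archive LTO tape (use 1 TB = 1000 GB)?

40600

6 min = 360 s
Audio: 64 kbps = 0.064 Mbps.
Total bitrate: 3.284 Mbps.
Per item: 3.284 Mbps × 360 s = 1,182 Mb = 147.8 MB.
Capacity: 6 TB = 48,000,000 Mb; 40600.89 items → 40600 complete.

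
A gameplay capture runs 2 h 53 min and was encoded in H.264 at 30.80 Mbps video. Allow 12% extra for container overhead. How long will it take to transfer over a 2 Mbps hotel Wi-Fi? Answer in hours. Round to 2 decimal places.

49.73 hours

2 h 53 min = 173 min = 10380 s
File: 30.800 Mbps × 10380 s = 319704.0 Mb.
With 12% container overhead: ×1.12. → 358068.5 Mb.
At 2 Mbps: 358068.5 / 2 = 179034.2 s ≈ 49.7 hours.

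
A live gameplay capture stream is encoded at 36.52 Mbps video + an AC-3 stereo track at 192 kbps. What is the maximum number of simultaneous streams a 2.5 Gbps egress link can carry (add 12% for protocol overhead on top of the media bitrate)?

Audio: 192 kbps = 0.192 Mbps.
Per-viewer media rate: 36.712 Mbps.
On the wire with 12% overhead: 41.117 Mbps.
2.5 Gbps = 2,500 Mbps; 2,500 / 41.117 = 60.80 → 60 viewers.

60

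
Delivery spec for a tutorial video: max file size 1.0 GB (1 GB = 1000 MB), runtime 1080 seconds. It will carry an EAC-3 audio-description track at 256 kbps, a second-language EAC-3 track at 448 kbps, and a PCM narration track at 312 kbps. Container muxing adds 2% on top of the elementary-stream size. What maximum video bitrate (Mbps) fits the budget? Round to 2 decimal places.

6.25 Mbps

Budget: 1.0 GB = 8000.0 Mb.
Stream payload after overhead: 8000.0 / 1.02 = 7843.1 Mb.
Total bitrate budget: 7843.1 Mb / 1080 s = 7.262 Mbps.
Audio total: 256 + 448 + 312 = 1016 kbps = 1.016 Mbps.
Video: 7.262 − 1.016 = 6.246 Mbps.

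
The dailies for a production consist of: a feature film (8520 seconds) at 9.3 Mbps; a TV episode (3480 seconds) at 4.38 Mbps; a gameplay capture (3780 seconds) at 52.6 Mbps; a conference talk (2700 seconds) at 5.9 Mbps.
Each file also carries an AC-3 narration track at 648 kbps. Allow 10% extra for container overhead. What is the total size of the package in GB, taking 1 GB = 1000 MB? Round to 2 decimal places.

Audio: 648 kbps = 0.648 Mbps.
feature film: 9.948 Mbps × 8520 s × 1.10 = 93232.7 Mb
TV episode: 5.028 Mbps × 3480 s × 1.10 = 19247.2 Mb
gameplay capture: 53.248 Mbps × 3780 s × 1.10 = 221405.2 Mb
conference talk: 6.548 Mbps × 2700 s × 1.10 = 19447.6 Mb
Total: 353332.6 Mb = 44166.6 MB.
= 44.17 GB.

44.17 GB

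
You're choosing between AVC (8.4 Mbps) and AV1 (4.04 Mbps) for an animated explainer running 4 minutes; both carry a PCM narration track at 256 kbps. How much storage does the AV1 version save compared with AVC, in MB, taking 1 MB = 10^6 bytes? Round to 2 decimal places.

130.80 MB

4 min = 240 s
Audio: 256 kbps = 0.256 Mbps.
AVC: 8.656 Mbps × 240 s = 2077.4 Mb = 259.680 MB.
AV1: 4.296 Mbps × 240 s = 1031.0 Mb = 128.880 MB.
Saving: 259.680 − 128.880 = 130.800 MB.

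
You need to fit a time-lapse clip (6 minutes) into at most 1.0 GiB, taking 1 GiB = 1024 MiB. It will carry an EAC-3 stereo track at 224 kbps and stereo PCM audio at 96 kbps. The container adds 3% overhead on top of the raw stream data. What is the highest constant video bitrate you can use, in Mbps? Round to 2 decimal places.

Budget: 1.0 GiB = 8589.9 Mb.
Stream payload after overhead: 8589.9 / 1.03 = 8339.7 Mb.
6 min = 360 s
Total bitrate budget: 8339.7 Mb / 360 s = 23.166 Mbps.
Audio total: 224 + 96 = 320 kbps = 0.320 Mbps.
Video: 23.166 − 0.320 = 22.846 Mbps.

22.85 Mbps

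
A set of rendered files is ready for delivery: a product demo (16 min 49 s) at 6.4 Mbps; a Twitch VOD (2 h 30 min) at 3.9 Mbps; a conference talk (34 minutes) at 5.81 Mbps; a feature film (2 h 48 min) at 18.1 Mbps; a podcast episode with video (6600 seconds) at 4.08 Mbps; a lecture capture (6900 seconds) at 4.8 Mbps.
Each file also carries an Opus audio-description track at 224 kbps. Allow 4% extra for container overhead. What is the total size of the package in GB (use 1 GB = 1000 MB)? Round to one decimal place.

Audio: 224 kbps = 0.224 Mbps.
product demo: 6.624 Mbps × 1009 s × 1.04 = 6951.0 Mb
Twitch VOD: 4.124 Mbps × 9000 s × 1.04 = 38600.6 Mb
conference talk: 6.034 Mbps × 2040 s × 1.04 = 12801.7 Mb
feature film: 18.324 Mbps × 10080 s × 1.04 = 192094.2 Mb
podcast episode with video: 4.304 Mbps × 6600 s × 1.04 = 29542.7 Mb
lecture capture: 5.024 Mbps × 6900 s × 1.04 = 36052.2 Mb
Total: 316042.4 Mb = 39505.3 MB.
= 39.51 GB.

39.5 GB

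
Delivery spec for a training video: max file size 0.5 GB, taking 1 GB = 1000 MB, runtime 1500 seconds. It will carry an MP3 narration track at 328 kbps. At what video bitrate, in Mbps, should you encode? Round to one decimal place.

2.3 Mbps

Budget: 0.5 GB = 4000.0 Mb.
Total bitrate budget: 4000.0 Mb / 1500 s = 2.667 Mbps.
Audio: 328 kbps = 0.328 Mbps.
Video: 2.667 − 0.328 = 2.339 Mbps.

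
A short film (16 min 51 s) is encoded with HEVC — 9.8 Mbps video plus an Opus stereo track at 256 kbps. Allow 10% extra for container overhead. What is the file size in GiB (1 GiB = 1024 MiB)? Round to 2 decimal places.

16 min 51 s = 1011 s
Audio: 256 kbps = 0.256 Mbps.
Total bitrate: 9.8 + 0.256 = 10.056 Mbps.
Stream data: 10.056 Mbps × 1011 s = 10166.6 Mb.
With 10% container overhead: ×1.10.
11,183 Mb = 1,397,909,700 bytes ÷ 1,073,741,824 = 1.302 GiB.

1.30 GiB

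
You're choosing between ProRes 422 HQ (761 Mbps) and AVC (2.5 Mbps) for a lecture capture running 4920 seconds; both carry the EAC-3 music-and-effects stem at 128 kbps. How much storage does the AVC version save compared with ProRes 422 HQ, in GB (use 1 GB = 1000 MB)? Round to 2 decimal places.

466.48 GB

Audio: 128 kbps = 0.128 Mbps.
ProRes 422 HQ: 761.128 Mbps × 4920 s = 3744749.8 Mb = 468.094 GB.
AVC: 2.628 Mbps × 4920 s = 12929.8 Mb = 1.616 GB.
Saving: 468.094 − 1.616 = 466.478 GB.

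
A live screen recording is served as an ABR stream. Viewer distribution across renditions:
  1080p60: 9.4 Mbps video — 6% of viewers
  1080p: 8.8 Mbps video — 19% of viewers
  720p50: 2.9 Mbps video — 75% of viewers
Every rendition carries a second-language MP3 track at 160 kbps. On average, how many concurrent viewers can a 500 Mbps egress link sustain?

109

Audio: 160 kbps = 0.160 Mbps.
Average per-viewer bitrate: 0.06×9.560 + 0.19×8.960 + 0.75×3.060 = 4.571 Mbps.
500 Mbps = 500.0 Mbps; 500.0 / 4.571 = 109.39 → 109.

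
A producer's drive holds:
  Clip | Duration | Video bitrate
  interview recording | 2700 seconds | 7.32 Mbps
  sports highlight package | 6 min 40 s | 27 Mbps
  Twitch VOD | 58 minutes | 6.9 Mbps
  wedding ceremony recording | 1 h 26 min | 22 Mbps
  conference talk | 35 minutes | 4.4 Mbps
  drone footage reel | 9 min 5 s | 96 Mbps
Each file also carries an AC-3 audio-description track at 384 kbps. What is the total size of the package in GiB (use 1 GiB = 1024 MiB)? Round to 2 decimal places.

27.38 GiB

Audio: 384 kbps = 0.384 Mbps.
interview recording: 7.704 Mbps × 2700 s = 20800.8 Mb
sports highlight package: 27.384 Mbps × 400 s = 10953.6 Mb
Twitch VOD: 7.284 Mbps × 3480 s = 25348.3 Mb
wedding ceremony recording: 22.384 Mbps × 5160 s = 115501.4 Mb
conference talk: 4.784 Mbps × 2100 s = 10046.4 Mb
drone footage reel: 96.384 Mbps × 545 s = 52529.3 Mb
Total: 235179.8 Mb = 29397.5 MB.
= 27.38 GiB.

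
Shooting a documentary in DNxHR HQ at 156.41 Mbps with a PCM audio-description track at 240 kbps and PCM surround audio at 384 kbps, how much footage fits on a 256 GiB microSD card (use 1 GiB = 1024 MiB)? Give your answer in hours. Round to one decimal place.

3.9 hours

Audio total: 240 + 384 = 624 kbps = 0.624 Mbps.
Total bitrate: 156.41 + 0.624 = 157.034 Mbps.
Capacity: 256 GiB = 2,199,023 Mb.
Recording time: 2,199,023 / 157.034 = 14,003 s ≈ 3.89 hours.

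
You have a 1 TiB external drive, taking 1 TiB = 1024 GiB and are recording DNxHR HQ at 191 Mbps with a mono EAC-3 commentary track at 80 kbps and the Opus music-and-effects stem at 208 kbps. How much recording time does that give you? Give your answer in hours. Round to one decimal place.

Audio total: 80 + 208 = 288 kbps = 0.288 Mbps.
Total bitrate: 191 + 0.288 = 191.288 Mbps.
Capacity: 1 TiB = 8,796,093 Mb.
Recording time: 8,796,093 / 191.288 = 45,984 s ≈ 12.8 hours.

12.8 hours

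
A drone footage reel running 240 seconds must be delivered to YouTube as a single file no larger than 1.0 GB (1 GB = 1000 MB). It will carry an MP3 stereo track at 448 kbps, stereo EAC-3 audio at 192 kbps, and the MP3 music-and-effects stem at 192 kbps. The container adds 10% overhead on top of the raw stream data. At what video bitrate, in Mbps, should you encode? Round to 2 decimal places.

29.47 Mbps

Budget: 1.0 GB = 8000.0 Mb.
Stream payload after overhead: 8000.0 / 1.10 = 7272.7 Mb.
Total bitrate budget: 7272.7 Mb / 240 s = 30.303 Mbps.
Audio total: 448 + 192 + 192 = 832 kbps = 0.832 Mbps.
Video: 30.303 − 0.832 = 29.471 Mbps.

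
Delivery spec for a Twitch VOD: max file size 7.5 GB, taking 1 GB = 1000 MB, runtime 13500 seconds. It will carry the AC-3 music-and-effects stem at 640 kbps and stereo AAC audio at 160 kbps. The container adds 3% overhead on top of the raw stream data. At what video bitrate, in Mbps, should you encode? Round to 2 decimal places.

Budget: 7.5 GB = 60000.0 Mb.
Stream payload after overhead: 60000.0 / 1.03 = 58252.4 Mb.
Total bitrate budget: 58252.4 Mb / 13500 s = 4.315 Mbps.
Audio total: 640 + 160 = 800 kbps = 0.800 Mbps.
Video: 4.315 − 0.800 = 3.515 Mbps.

3.51 Mbps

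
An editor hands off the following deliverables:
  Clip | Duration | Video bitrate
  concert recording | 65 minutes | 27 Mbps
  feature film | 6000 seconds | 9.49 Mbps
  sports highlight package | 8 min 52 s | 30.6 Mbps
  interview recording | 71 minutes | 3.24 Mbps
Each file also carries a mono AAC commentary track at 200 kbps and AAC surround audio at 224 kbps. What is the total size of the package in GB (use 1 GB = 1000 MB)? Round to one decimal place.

24.8 GB

Audio total: 200 + 224 = 424 kbps = 0.424 Mbps.
concert recording: 27.424 Mbps × 3900 s = 106953.6 Mb
feature film: 9.914 Mbps × 6000 s = 59484.0 Mb
sports highlight package: 31.024 Mbps × 532 s = 16504.8 Mb
interview recording: 3.664 Mbps × 4260 s = 15608.6 Mb
Total: 198551.0 Mb = 24818.9 MB.
= 24.82 GB.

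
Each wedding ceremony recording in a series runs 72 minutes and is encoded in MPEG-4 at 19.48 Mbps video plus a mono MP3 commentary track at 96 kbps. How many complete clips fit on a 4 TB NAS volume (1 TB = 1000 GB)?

378

72 min = 4320 s
Audio: 96 kbps = 0.096 Mbps.
Total bitrate: 19.576 Mbps.
Per item: 19.576 Mbps × 4320 s = 84,568 Mb = 10,571 MB.
Capacity: 4 TB = 32,000,000 Mb; 378.39 items → 378 complete.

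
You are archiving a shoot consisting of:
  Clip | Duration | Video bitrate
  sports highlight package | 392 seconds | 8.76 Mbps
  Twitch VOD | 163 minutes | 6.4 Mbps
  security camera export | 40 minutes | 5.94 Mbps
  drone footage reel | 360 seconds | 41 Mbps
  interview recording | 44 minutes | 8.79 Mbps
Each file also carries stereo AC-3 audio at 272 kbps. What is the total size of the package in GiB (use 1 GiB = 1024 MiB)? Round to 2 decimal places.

Audio: 272 kbps = 0.272 Mbps.
sports highlight package: 9.032 Mbps × 392 s = 3540.5 Mb
Twitch VOD: 6.672 Mbps × 9780 s = 65252.2 Mb
security camera export: 6.212 Mbps × 2400 s = 14908.8 Mb
drone footage reel: 41.272 Mbps × 360 s = 14857.9 Mb
interview recording: 9.062 Mbps × 2640 s = 23923.7 Mb
Total: 122483.1 Mb = 15310.4 MB.
= 14.26 GiB.

14.26 GiB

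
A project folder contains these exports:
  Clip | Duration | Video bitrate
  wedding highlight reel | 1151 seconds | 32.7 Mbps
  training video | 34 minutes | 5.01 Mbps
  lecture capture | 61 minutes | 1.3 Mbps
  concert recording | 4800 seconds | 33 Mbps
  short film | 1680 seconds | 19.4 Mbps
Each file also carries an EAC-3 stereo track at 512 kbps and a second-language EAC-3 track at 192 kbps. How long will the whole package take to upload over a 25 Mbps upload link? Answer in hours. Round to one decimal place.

Audio total: 512 + 192 = 704 kbps = 0.704 Mbps.
wedding highlight reel: 33.404 Mbps × 1151 s = 38448.0 Mb
training video: 5.714 Mbps × 2040 s = 11656.6 Mb
lecture capture: 2.004 Mbps × 3660 s = 7334.6 Mb
concert recording: 33.704 Mbps × 4800 s = 161779.2 Mb
short film: 20.104 Mbps × 1680 s = 33774.7 Mb
Total: 252993.1 Mb = 31624.1 MB.
At 25 Mbps: 252993.1 / 25 = 10120 s ≈ 2.81 hours.

2.8 hours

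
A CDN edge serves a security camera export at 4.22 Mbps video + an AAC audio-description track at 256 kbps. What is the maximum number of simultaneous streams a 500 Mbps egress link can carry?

111

Audio: 256 kbps = 0.256 Mbps.
Per-viewer media rate: 4.476 Mbps.
500 Mbps = 500.0 Mbps; 500.0 / 4.476 = 111.71 → 111 viewers.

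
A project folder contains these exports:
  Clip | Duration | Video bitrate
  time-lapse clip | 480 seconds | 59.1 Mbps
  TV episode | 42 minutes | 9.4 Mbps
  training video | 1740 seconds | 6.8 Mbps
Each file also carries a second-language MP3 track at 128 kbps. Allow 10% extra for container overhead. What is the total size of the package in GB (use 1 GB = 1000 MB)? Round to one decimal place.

8.9 GB

Audio: 128 kbps = 0.128 Mbps.
time-lapse clip: 59.228 Mbps × 480 s × 1.10 = 31272.4 Mb
TV episode: 9.528 Mbps × 2520 s × 1.10 = 26411.6 Mb
training video: 6.928 Mbps × 1740 s × 1.10 = 13260.2 Mb
Total: 70944.2 Mb = 8868.0 MB.
= 8.868 GB.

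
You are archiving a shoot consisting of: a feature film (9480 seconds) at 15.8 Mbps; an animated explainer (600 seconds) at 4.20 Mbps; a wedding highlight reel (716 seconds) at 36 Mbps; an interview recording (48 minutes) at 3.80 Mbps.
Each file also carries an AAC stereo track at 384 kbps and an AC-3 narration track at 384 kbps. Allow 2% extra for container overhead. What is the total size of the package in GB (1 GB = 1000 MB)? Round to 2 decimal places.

Audio total: 384 + 384 = 768 kbps = 0.768 Mbps.
feature film: 16.568 Mbps × 9480 s × 1.02 = 160205.9 Mb
animated explainer: 4.968 Mbps × 600 s × 1.02 = 3040.4 Mb
wedding highlight reel: 36.768 Mbps × 716 s × 1.02 = 26852.4 Mb
interview recording: 4.568 Mbps × 2880 s × 1.02 = 13419.0 Mb
Total: 203517.7 Mb = 25439.7 MB.
= 25.44 GB.

25.44 GB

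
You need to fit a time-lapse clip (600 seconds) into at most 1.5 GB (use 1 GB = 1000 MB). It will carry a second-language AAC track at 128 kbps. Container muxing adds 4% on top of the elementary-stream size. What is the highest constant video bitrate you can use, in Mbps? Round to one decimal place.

Budget: 1.5 GB = 12000.0 Mb.
Stream payload after overhead: 12000.0 / 1.04 = 11538.5 Mb.
Total bitrate budget: 11538.5 Mb / 600 s = 19.231 Mbps.
Audio: 128 kbps = 0.128 Mbps.
Video: 19.231 − 0.128 = 19.103 Mbps.

19.1 Mbps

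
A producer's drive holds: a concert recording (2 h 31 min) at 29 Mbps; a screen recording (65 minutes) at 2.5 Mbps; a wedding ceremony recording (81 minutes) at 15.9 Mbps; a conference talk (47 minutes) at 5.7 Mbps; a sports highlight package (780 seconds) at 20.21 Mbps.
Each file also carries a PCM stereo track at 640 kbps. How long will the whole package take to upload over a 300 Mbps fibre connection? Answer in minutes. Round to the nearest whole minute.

22 minutes

Audio: 640 kbps = 0.640 Mbps.
concert recording: 29.640 Mbps × 9060 s = 268538.4 Mb
screen recording: 3.140 Mbps × 3900 s = 12246.0 Mb
wedding ceremony recording: 16.540 Mbps × 4860 s = 80384.4 Mb
conference talk: 6.340 Mbps × 2820 s = 17878.8 Mb
sports highlight package: 20.850 Mbps × 780 s = 16263.0 Mb
Total: 395310.6 Mb = 49413.8 MB.
At 300 Mbps: 395310.6 / 300 = 1318 s ≈ 22 minutes.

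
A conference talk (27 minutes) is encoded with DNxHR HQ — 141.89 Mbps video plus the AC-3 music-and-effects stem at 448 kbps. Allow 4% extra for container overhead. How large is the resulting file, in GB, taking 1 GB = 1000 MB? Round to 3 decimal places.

27 min = 1620 s
Audio: 448 kbps = 0.448 Mbps.
Total bitrate: 141.89 + 0.448 = 142.338 Mbps.
Stream data: 142.338 Mbps × 1620 s = 230587.6 Mb.
With 4% container overhead: ×1.04.
239,811 Mb ÷ 8 = 29,976 MB → 29.98 GB.

29.976 GB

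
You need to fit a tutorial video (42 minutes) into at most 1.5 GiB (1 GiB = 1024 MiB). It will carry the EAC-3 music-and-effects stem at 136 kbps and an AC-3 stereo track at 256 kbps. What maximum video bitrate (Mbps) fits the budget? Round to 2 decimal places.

4.72 Mbps

Budget: 1.5 GiB = 12884.9 Mb.
42 min = 2520 s
Total bitrate budget: 12884.9 Mb / 2520 s = 5.113 Mbps.
Audio total: 136 + 256 = 392 kbps = 0.392 Mbps.
Video: 5.113 − 0.392 = 4.721 Mbps.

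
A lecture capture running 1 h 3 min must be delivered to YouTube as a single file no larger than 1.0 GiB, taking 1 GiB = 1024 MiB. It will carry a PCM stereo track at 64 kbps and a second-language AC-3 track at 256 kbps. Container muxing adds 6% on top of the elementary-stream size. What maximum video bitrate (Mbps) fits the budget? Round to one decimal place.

Budget: 1.0 GiB = 8589.9 Mb.
Stream payload after overhead: 8589.9 / 1.06 = 8103.7 Mb.
1 h 3 min = 63 min = 3780 s
Total bitrate budget: 8103.7 Mb / 3780 s = 2.144 Mbps.
Audio total: 64 + 256 = 320 kbps = 0.320 Mbps.
Video: 2.144 − 0.320 = 1.824 Mbps.

1.8 Mbps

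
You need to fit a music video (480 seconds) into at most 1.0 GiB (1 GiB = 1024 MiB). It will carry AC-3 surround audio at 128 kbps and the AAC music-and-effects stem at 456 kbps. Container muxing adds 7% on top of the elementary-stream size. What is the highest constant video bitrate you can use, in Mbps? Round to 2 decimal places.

Budget: 1.0 GiB = 8589.9 Mb.
Stream payload after overhead: 8589.9 / 1.07 = 8028.0 Mb.
Total bitrate budget: 8028.0 Mb / 480 s = 16.725 Mbps.
Audio total: 128 + 456 = 584 kbps = 0.584 Mbps.
Video: 16.725 − 0.584 = 16.141 Mbps.

16.14 Mbps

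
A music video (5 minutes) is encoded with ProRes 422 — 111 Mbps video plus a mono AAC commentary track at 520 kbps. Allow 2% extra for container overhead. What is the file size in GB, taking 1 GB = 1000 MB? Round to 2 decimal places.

4.27 GB

5 min = 300 s
Audio: 520 kbps = 0.520 Mbps.
Total bitrate: 111 + 0.520 = 111.520 Mbps.
Stream data: 111.520 Mbps × 300 s = 33456.0 Mb.
With 2% container overhead: ×1.02.
34,125 Mb ÷ 8 = 4,266 MB → 4.266 GB.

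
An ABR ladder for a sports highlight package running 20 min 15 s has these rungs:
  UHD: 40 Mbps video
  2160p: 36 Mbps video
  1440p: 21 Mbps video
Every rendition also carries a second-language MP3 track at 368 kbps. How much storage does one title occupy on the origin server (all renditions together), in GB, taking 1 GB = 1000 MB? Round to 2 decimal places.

20 min 15 s = 1215 s
Audio: 368 kbps = 0.368 Mbps.
Sum of rendition bitrates: (40+0.368) + (36+0.368) + (21+0.368) = 98.104 Mbps.
× 1215 s = 119,196 Mb = 14,900 MB = 14.90 GB.

14.90 GB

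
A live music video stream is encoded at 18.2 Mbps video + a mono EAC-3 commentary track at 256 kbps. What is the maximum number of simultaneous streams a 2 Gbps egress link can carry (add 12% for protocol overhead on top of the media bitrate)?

Audio: 256 kbps = 0.256 Mbps.
Per-viewer media rate: 18.456 Mbps.
On the wire with 12% overhead: 20.671 Mbps.
2 Gbps = 2,000 Mbps; 2,000 / 20.671 = 96.76 → 96 viewers.

96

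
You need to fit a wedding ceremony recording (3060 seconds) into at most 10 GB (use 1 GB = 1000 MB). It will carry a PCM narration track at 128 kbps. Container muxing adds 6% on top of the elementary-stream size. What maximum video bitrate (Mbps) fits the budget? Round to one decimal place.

24.5 Mbps

Budget: 10 GB = 80000.0 Mb.
Stream payload after overhead: 80000.0 / 1.06 = 75471.7 Mb.
Total bitrate budget: 75471.7 Mb / 3060 s = 24.664 Mbps.
Audio: 128 kbps = 0.128 Mbps.
Video: 24.664 − 0.128 = 24.536 Mbps.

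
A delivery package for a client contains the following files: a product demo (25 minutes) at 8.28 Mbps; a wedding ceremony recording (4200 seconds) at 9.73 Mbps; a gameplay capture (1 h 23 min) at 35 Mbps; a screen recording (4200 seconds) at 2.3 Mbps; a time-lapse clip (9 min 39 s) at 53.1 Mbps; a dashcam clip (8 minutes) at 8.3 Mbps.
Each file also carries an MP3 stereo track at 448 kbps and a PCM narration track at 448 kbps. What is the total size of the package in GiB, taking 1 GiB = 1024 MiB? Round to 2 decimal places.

33.32 GiB

Audio total: 448 + 448 = 896 kbps = 0.896 Mbps.
product demo: 9.176 Mbps × 1500 s = 13764.0 Mb
wedding ceremony recording: 10.626 Mbps × 4200 s = 44629.2 Mb
gameplay capture: 35.896 Mbps × 4980 s = 178762.1 Mb
screen recording: 3.196 Mbps × 4200 s = 13423.2 Mb
time-lapse clip: 53.996 Mbps × 579 s = 31263.7 Mb
dashcam clip: 9.196 Mbps × 480 s = 4414.1 Mb
Total: 286256.2 Mb = 35782.0 MB.
= 33.32 GiB.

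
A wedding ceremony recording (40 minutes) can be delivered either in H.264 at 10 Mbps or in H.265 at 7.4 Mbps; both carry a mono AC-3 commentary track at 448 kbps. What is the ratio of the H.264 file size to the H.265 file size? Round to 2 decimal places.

1.33

40 min = 2400 s
Audio: 448 kbps = 0.448 Mbps.
H.264: 10.448 Mbps × 2400 s = 25075.2 Mb = 2.919 GiB.
H.265: 7.848 Mbps × 2400 s = 18835.2 Mb = 2.193 GiB.
Ratio: 2.919 / 2.193 = 1.331.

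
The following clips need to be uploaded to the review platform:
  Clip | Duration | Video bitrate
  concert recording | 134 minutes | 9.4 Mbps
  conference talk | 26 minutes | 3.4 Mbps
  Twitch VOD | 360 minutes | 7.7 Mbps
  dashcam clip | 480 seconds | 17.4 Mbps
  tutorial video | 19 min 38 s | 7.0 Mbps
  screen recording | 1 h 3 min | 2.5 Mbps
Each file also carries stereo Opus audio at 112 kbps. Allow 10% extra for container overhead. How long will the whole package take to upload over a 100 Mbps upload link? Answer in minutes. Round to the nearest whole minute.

51 minutes

Audio: 112 kbps = 0.112 Mbps.
concert recording: 9.512 Mbps × 8040 s × 1.10 = 84124.1 Mb
conference talk: 3.512 Mbps × 1560 s × 1.10 = 6026.6 Mb
Twitch VOD: 7.812 Mbps × 21600 s × 1.10 = 185613.1 Mb
dashcam clip: 17.512 Mbps × 480 s × 1.10 = 9246.3 Mb
tutorial video: 7.112 Mbps × 1178 s × 1.10 = 9215.7 Mb
screen recording: 2.612 Mbps × 3780 s × 1.10 = 10860.7 Mb
Total: 305086.6 Mb = 38135.8 MB.
At 100 Mbps: 305086.6 / 100 = 3051 s ≈ 50.8 minutes.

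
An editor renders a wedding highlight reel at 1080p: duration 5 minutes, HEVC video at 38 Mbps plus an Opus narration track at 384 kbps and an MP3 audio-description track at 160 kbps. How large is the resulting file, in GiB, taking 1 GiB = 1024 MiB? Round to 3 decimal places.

1.346 GiB

5 min = 300 s
Audio total: 384 + 160 = 544 kbps = 0.544 Mbps.
Total bitrate: 38 + 0.544 = 38.544 Mbps.
Stream data: 38.544 Mbps × 300 s = 11563.2 Mb.
11,563 Mb = 1,445,400,000 bytes ÷ 1,073,741,824 = 1.346 GiB.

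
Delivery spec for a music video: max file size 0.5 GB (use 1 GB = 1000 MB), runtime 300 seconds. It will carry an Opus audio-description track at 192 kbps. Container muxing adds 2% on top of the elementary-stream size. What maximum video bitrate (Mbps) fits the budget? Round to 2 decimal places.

Budget: 0.5 GB = 4000.0 Mb.
Stream payload after overhead: 4000.0 / 1.02 = 3921.6 Mb.
Total bitrate budget: 3921.6 Mb / 300 s = 13.072 Mbps.
Audio: 192 kbps = 0.192 Mbps.
Video: 13.072 − 0.192 = 12.880 Mbps.

12.88 Mbps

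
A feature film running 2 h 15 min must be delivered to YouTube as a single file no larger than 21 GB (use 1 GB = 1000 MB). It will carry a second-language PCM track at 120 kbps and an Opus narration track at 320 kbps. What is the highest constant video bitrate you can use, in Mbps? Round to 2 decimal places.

20.30 Mbps

Budget: 21 GB = 168000.0 Mb.
2 h 15 min = 135 min = 8100 s
Total bitrate budget: 168000.0 Mb / 8100 s = 20.741 Mbps.
Audio total: 120 + 320 = 440 kbps = 0.440 Mbps.
Video: 20.741 − 0.440 = 20.301 Mbps.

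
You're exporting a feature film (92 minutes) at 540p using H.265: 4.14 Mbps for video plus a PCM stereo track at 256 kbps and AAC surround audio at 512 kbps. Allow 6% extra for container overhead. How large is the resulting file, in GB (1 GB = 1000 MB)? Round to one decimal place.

3.6 GB

92 min = 5520 s
Audio total: 256 + 512 = 768 kbps = 0.768 Mbps.
Total bitrate: 4.14 + 0.768 = 4.908 Mbps.
Stream data: 4.908 Mbps × 5520 s = 27092.2 Mb.
With 6% container overhead: ×1.06.
28,718 Mb ÷ 8 = 3,590 MB → 3.590 GB.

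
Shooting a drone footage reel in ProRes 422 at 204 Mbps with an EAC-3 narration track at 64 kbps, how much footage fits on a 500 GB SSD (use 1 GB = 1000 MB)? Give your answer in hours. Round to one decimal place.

Audio: 64 kbps = 0.064 Mbps.
Total bitrate: 204 + 0.064 = 204.064 Mbps.
Capacity: 500 GB = 4,000,000 Mb.
Recording time: 4,000,000 / 204.064 = 19,602 s ≈ 5.44 hours.

5.4 hours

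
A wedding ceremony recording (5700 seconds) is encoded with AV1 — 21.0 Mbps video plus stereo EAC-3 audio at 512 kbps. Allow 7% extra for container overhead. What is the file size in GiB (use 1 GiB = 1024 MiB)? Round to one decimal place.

15.3 GiB

Audio: 512 kbps = 0.512 Mbps.
Total bitrate: 21.0 + 0.512 = 21.512 Mbps.
Stream data: 21.512 Mbps × 5700 s = 122618.4 Mb.
With 7% container overhead: ×1.07.
131,202 Mb = 16,400,211,000 bytes ÷ 1,073,741,824 = 15.27 GiB.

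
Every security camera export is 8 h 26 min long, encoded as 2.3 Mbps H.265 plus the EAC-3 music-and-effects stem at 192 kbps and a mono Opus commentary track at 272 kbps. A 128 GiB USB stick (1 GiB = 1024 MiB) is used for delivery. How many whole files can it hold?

8 h 26 min = 506 min = 30360 s
Audio total: 192 + 272 = 464 kbps = 0.464 Mbps.
Total bitrate: 2.764 Mbps.
Per item: 2.764 Mbps × 30360 s = 83,915 Mb = 10,489 MB.
Capacity: 128 GiB = 1,099,512 Mb; 13.10 items → 13 complete.

13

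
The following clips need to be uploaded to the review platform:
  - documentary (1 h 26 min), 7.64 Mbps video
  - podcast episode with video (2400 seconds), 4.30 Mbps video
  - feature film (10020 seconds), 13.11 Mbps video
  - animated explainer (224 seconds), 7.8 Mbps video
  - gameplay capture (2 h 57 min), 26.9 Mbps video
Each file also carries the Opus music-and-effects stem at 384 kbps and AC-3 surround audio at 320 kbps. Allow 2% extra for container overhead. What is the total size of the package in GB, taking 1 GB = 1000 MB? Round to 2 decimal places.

Audio total: 384 + 320 = 704 kbps = 0.704 Mbps.
documentary: 8.344 Mbps × 5160 s × 1.02 = 43916.1 Mb
podcast episode with video: 5.004 Mbps × 2400 s × 1.02 = 12249.8 Mb
feature film: 13.814 Mbps × 10020 s × 1.02 = 141184.6 Mb
animated explainer: 8.504 Mbps × 224 s × 1.02 = 1943.0 Mb
gameplay capture: 27.604 Mbps × 10620 s × 1.02 = 299017.6 Mb
Total: 498311.1 Mb = 62288.9 MB.
= 62.29 GB.

62.29 GB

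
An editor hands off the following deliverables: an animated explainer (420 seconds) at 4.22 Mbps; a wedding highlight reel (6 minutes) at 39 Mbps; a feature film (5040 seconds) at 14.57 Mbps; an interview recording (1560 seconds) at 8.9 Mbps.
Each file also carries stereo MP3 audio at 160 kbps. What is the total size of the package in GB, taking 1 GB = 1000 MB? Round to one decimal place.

13.0 GB

Audio: 160 kbps = 0.160 Mbps.
animated explainer: 4.380 Mbps × 420 s = 1839.6 Mb
wedding highlight reel: 39.160 Mbps × 360 s = 14097.6 Mb
feature film: 14.730 Mbps × 5040 s = 74239.2 Mb
interview recording: 9.060 Mbps × 1560 s = 14133.6 Mb
Total: 104310.0 Mb = 13038.8 MB.
= 13.04 GB.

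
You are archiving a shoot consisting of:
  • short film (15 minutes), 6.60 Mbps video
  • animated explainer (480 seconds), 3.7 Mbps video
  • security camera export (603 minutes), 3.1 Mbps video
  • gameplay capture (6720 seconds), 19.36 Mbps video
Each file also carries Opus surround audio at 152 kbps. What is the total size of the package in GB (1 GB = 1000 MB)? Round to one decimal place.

Audio: 152 kbps = 0.152 Mbps.
short film: 6.752 Mbps × 900 s = 6076.8 Mb
animated explainer: 3.852 Mbps × 480 s = 1849.0 Mb
security camera export: 3.252 Mbps × 36180 s = 117657.4 Mb
gameplay capture: 19.512 Mbps × 6720 s = 131120.6 Mb
Total: 256703.8 Mb = 32088.0 MB.
= 32.09 GB.

32.1 GB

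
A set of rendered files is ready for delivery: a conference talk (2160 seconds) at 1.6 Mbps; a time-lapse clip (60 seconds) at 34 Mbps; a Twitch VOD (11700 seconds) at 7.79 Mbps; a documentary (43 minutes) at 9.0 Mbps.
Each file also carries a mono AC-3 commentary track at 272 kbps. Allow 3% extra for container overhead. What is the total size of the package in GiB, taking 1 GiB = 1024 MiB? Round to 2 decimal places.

14.91 GiB

Audio: 272 kbps = 0.272 Mbps.
conference talk: 1.872 Mbps × 2160 s × 1.03 = 4164.8 Mb
time-lapse clip: 34.272 Mbps × 60 s × 1.03 = 2118.0 Mb
Twitch VOD: 8.062 Mbps × 11700 s × 1.03 = 97155.2 Mb
documentary: 9.272 Mbps × 2580 s × 1.03 = 24639.4 Mb
Total: 128077.4 Mb = 16009.7 MB.
= 14.91 GiB.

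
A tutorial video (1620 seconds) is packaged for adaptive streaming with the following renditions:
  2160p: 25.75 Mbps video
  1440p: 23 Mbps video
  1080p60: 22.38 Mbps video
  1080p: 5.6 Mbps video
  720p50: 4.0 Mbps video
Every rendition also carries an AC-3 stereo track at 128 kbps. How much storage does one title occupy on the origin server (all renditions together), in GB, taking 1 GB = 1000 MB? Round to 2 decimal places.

16.48 GB

Audio: 128 kbps = 0.128 Mbps.
Sum of rendition bitrates: (25.75+0.128) + (23+0.128) + (22.38+0.128) + (5.6+0.128) + (4.0+0.128) = 81.370 Mbps.
× 1620 s = 131,819 Mb = 16,477 MB = 16.48 GB.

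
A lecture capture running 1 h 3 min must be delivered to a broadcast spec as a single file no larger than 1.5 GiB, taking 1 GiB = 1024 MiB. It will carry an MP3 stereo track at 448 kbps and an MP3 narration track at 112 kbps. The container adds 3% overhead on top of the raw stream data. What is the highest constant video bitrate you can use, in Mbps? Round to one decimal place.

2.7 Mbps

Budget: 1.5 GiB = 12884.9 Mb.
Stream payload after overhead: 12884.9 / 1.03 = 12509.6 Mb.
1 h 3 min = 63 min = 3780 s
Total bitrate budget: 12509.6 Mb / 3780 s = 3.309 Mbps.
Audio total: 448 + 112 = 560 kbps = 0.560 Mbps.
Video: 3.309 − 0.560 = 2.749 Mbps.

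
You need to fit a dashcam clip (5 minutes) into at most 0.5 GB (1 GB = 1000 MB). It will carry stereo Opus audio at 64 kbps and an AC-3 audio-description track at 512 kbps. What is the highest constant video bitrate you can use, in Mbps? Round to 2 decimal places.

Budget: 0.5 GB = 4000.0 Mb.
5 min = 300 s
Total bitrate budget: 4000.0 Mb / 300 s = 13.333 Mbps.
Audio total: 64 + 512 = 576 kbps = 0.576 Mbps.
Video: 13.333 − 0.576 = 12.757 Mbps.

12.76 Mbps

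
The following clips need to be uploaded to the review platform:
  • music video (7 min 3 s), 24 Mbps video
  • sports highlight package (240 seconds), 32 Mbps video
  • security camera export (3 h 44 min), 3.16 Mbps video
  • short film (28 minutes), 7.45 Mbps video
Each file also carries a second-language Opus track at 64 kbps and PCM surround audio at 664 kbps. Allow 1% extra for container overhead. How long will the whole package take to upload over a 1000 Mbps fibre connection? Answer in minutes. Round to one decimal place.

Audio total: 64 + 664 = 728 kbps = 0.728 Mbps.
music video: 24.728 Mbps × 423 s × 1.01 = 10564.5 Mb
sports highlight package: 32.728 Mbps × 240 s × 1.01 = 7933.3 Mb
security camera export: 3.888 Mbps × 13440 s × 1.01 = 52777.3 Mb
short film: 8.178 Mbps × 1680 s × 1.01 = 13876.4 Mb
Total: 85151.5 Mb = 10643.9 MB.
At 1000 Mbps: 85151.5 / 1000 = 85 s ≈ 1.42 minutes.

1.4 minutes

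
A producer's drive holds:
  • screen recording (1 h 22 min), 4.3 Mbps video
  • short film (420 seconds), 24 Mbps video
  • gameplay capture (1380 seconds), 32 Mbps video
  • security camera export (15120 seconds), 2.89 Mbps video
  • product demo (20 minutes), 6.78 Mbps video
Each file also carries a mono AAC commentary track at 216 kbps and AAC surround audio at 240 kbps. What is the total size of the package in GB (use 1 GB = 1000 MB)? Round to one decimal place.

Audio total: 216 + 240 = 456 kbps = 0.456 Mbps.
screen recording: 4.756 Mbps × 4920 s = 23399.5 Mb
short film: 24.456 Mbps × 420 s = 10271.5 Mb
gameplay capture: 32.456 Mbps × 1380 s = 44789.3 Mb
security camera export: 3.346 Mbps × 15120 s = 50591.5 Mb
product demo: 7.236 Mbps × 1200 s = 8683.2 Mb
Total: 137735.0 Mb = 17216.9 MB.
= 17.22 GB.

17.2 GB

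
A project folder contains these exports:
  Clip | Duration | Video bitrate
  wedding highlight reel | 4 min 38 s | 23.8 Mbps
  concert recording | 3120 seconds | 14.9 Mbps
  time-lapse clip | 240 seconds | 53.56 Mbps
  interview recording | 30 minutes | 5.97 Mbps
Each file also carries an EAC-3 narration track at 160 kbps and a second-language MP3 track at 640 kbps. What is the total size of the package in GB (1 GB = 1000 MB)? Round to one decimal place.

10.1 GB

Audio total: 160 + 640 = 800 kbps = 0.800 Mbps.
wedding highlight reel: 24.600 Mbps × 278 s = 6838.8 Mb
concert recording: 15.700 Mbps × 3120 s = 48984.0 Mb
time-lapse clip: 54.360 Mbps × 240 s = 13046.4 Mb
interview recording: 6.770 Mbps × 1800 s = 12186.0 Mb
Total: 81055.2 Mb = 10131.9 MB.
= 10.13 GB.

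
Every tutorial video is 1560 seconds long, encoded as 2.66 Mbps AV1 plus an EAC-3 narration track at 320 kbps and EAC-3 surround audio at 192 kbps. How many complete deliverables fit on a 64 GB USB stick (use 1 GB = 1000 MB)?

103

Audio total: 320 + 192 = 512 kbps = 0.512 Mbps.
Total bitrate: 3.172 Mbps.
Per item: 3.172 Mbps × 1560 s = 4,948 Mb = 618.5 MB.
Capacity: 64 GB = 512,000 Mb; 103.47 items → 103 complete.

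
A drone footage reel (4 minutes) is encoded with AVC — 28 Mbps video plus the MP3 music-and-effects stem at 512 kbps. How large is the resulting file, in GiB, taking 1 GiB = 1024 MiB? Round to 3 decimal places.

4 min = 240 s
Audio: 512 kbps = 0.512 Mbps.
Total bitrate: 28 + 0.512 = 28.512 Mbps.
Stream data: 28.512 Mbps × 240 s = 6842.9 Mb.
6,843 Mb = 855,360,000 bytes ÷ 1,073,741,824 = 0.7966 GiB.

0.797 GiB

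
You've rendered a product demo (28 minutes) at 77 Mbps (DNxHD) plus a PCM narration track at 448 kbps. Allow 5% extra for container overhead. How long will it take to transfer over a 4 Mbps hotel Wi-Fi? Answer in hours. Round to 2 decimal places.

9.49 hours

28 min = 1680 s
Audio: 448 kbps = 0.448 Mbps.
Total bitrate: 77.448 Mbps.
File: 77.448 Mbps × 1680 s = 130112.6 Mb.
With 5% container overhead: ×1.05. → 136618.3 Mb.
At 4 Mbps: 136618.3 / 4 = 34154.6 s ≈ 9.49 hours.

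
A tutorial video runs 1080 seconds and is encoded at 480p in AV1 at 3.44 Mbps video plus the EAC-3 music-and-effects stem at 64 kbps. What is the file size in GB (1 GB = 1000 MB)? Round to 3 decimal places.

0.473 GB

Audio: 64 kbps = 0.064 Mbps.
Total bitrate: 3.44 + 0.064 = 3.504 Mbps.
Stream data: 3.504 Mbps × 1080 s = 3784.3 Mb.
3,784 Mb ÷ 8 = 473.0 MB → 0.473 GB.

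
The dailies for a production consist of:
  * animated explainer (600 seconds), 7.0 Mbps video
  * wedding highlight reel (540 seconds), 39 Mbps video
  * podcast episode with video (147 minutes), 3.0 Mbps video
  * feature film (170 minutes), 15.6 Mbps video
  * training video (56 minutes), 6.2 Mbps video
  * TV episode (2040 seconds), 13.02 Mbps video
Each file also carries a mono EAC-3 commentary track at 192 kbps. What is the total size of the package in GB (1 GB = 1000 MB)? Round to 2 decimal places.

32.89 GB

Audio: 192 kbps = 0.192 Mbps.
animated explainer: 7.192 Mbps × 600 s = 4315.2 Mb
wedding highlight reel: 39.192 Mbps × 540 s = 21163.7 Mb
podcast episode with video: 3.192 Mbps × 8820 s = 28153.4 Mb
feature film: 15.792 Mbps × 10200 s = 161078.4 Mb
training video: 6.392 Mbps × 3360 s = 21477.1 Mb
TV episode: 13.212 Mbps × 2040 s = 26952.5 Mb
Total: 263140.3 Mb = 32892.5 MB.
= 32.89 GB.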